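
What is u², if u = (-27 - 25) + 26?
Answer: 676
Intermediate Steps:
u = -26 (u = -52 + 26 = -26)
u² = (-26)² = 676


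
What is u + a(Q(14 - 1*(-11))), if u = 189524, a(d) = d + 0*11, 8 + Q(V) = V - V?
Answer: 189516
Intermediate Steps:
Q(V) = -8 (Q(V) = -8 + (V - V) = -8 + 0 = -8)
a(d) = d (a(d) = d + 0 = d)
u + a(Q(14 - 1*(-11))) = 189524 - 8 = 189516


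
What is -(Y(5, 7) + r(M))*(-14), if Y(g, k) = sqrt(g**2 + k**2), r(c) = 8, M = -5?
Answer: 112 + 14*sqrt(74) ≈ 232.43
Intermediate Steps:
-(Y(5, 7) + r(M))*(-14) = -(sqrt(5**2 + 7**2) + 8)*(-14) = -(sqrt(25 + 49) + 8)*(-14) = -(sqrt(74) + 8)*(-14) = -(8 + sqrt(74))*(-14) = -(-112 - 14*sqrt(74)) = 112 + 14*sqrt(74)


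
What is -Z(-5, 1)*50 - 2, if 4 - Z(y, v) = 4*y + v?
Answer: -1152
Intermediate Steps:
Z(y, v) = 4 - v - 4*y (Z(y, v) = 4 - (4*y + v) = 4 - (v + 4*y) = 4 + (-v - 4*y) = 4 - v - 4*y)
-Z(-5, 1)*50 - 2 = -(4 - 1*1 - 4*(-5))*50 - 2 = -(4 - 1 + 20)*50 - 2 = -1*23*50 - 2 = -23*50 - 2 = -1150 - 2 = -1152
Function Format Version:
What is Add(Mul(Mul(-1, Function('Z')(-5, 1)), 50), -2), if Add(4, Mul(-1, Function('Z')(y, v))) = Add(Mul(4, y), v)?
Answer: -1152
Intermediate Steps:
Function('Z')(y, v) = Add(4, Mul(-1, v), Mul(-4, y)) (Function('Z')(y, v) = Add(4, Mul(-1, Add(Mul(4, y), v))) = Add(4, Mul(-1, Add(v, Mul(4, y)))) = Add(4, Add(Mul(-1, v), Mul(-4, y))) = Add(4, Mul(-1, v), Mul(-4, y)))
Add(Mul(Mul(-1, Function('Z')(-5, 1)), 50), -2) = Add(Mul(Mul(-1, Add(4, Mul(-1, 1), Mul(-4, -5))), 50), -2) = Add(Mul(Mul(-1, Add(4, -1, 20)), 50), -2) = Add(Mul(Mul(-1, 23), 50), -2) = Add(Mul(-23, 50), -2) = Add(-1150, -2) = -1152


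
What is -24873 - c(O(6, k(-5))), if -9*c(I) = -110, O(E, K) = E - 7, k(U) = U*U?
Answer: -223967/9 ≈ -24885.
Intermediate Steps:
k(U) = U**2
O(E, K) = -7 + E
c(I) = 110/9 (c(I) = -1/9*(-110) = 110/9)
-24873 - c(O(6, k(-5))) = -24873 - 1*110/9 = -24873 - 110/9 = -223967/9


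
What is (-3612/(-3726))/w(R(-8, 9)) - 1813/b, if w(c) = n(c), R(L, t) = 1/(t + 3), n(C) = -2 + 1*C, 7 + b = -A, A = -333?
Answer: -9416701/1552086 ≈ -6.0671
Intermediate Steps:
b = 326 (b = -7 - 1*(-333) = -7 + 333 = 326)
n(C) = -2 + C
R(L, t) = 1/(3 + t)
w(c) = -2 + c
(-3612/(-3726))/w(R(-8, 9)) - 1813/b = (-3612/(-3726))/(-2 + 1/(3 + 9)) - 1813/326 = (-3612*(-1/3726))/(-2 + 1/12) - 1813*1/326 = 602/(621*(-2 + 1/12)) - 1813/326 = 602/(621*(-23/12)) - 1813/326 = (602/621)*(-12/23) - 1813/326 = -2408/4761 - 1813/326 = -9416701/1552086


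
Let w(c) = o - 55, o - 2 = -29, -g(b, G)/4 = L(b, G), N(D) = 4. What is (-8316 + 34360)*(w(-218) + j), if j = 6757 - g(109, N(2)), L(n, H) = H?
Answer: 174260404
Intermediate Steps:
g(b, G) = -4*G
o = -27 (o = 2 - 29 = -27)
j = 6773 (j = 6757 - (-4)*4 = 6757 - 1*(-16) = 6757 + 16 = 6773)
w(c) = -82 (w(c) = -27 - 55 = -82)
(-8316 + 34360)*(w(-218) + j) = (-8316 + 34360)*(-82 + 6773) = 26044*6691 = 174260404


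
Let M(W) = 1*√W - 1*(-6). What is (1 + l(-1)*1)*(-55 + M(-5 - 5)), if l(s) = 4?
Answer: -245 + 5*I*√10 ≈ -245.0 + 15.811*I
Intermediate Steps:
M(W) = 6 + √W (M(W) = √W + 6 = 6 + √W)
(1 + l(-1)*1)*(-55 + M(-5 - 5)) = (1 + 4*1)*(-55 + (6 + √(-5 - 5))) = (1 + 4)*(-55 + (6 + √(-10))) = 5*(-55 + (6 + I*√10)) = 5*(-49 + I*√10) = -245 + 5*I*√10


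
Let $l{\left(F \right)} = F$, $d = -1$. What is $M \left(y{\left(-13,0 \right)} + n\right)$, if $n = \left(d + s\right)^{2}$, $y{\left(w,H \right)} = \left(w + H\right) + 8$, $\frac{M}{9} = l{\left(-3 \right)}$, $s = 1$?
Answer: $135$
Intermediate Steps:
$M = -27$ ($M = 9 \left(-3\right) = -27$)
$y{\left(w,H \right)} = 8 + H + w$ ($y{\left(w,H \right)} = \left(H + w\right) + 8 = 8 + H + w$)
$n = 0$ ($n = \left(-1 + 1\right)^{2} = 0^{2} = 0$)
$M \left(y{\left(-13,0 \right)} + n\right) = - 27 \left(\left(8 + 0 - 13\right) + 0\right) = - 27 \left(-5 + 0\right) = \left(-27\right) \left(-5\right) = 135$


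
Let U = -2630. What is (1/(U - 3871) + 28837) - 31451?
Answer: -16993615/6501 ≈ -2614.0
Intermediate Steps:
(1/(U - 3871) + 28837) - 31451 = (1/(-2630 - 3871) + 28837) - 31451 = (1/(-6501) + 28837) - 31451 = (-1/6501 + 28837) - 31451 = 187469336/6501 - 31451 = -16993615/6501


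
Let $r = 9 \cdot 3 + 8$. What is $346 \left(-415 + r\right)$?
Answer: $-131480$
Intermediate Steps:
$r = 35$ ($r = 27 + 8 = 35$)
$346 \left(-415 + r\right) = 346 \left(-415 + 35\right) = 346 \left(-380\right) = -131480$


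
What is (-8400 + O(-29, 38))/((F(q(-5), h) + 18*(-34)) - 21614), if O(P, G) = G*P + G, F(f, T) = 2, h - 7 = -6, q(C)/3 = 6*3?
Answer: 1183/2778 ≈ 0.42585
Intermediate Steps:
q(C) = 54 (q(C) = 3*(6*3) = 3*18 = 54)
h = 1 (h = 7 - 6 = 1)
O(P, G) = G + G*P
(-8400 + O(-29, 38))/((F(q(-5), h) + 18*(-34)) - 21614) = (-8400 + 38*(1 - 29))/((2 + 18*(-34)) - 21614) = (-8400 + 38*(-28))/((2 - 612) - 21614) = (-8400 - 1064)/(-610 - 21614) = -9464/(-22224) = -9464*(-1/22224) = 1183/2778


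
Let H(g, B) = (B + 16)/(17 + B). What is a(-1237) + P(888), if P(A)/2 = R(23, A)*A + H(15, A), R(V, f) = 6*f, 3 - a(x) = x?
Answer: 8564711848/905 ≈ 9.4638e+6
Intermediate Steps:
a(x) = 3 - x
H(g, B) = (16 + B)/(17 + B)
P(A) = 12*A² + 2*(16 + A)/(17 + A) (P(A) = 2*((6*A)*A + (16 + A)/(17 + A)) = 2*(6*A² + (16 + A)/(17 + A)) = 12*A² + 2*(16 + A)/(17 + A))
a(-1237) + P(888) = (3 - 1*(-1237)) + 2*(16 + 888 + 6*888²*(17 + 888))/(17 + 888) = (3 + 1237) + 2*(16 + 888 + 6*788544*905)/905 = 1240 + 2*(1/905)*(16 + 888 + 4281793920) = 1240 + 2*(1/905)*4281794824 = 1240 + 8563589648/905 = 8564711848/905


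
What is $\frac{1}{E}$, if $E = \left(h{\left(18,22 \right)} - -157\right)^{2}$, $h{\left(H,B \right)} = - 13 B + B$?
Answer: $\frac{1}{11449} \approx 8.7344 \cdot 10^{-5}$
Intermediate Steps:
$h{\left(H,B \right)} = - 12 B$
$E = 11449$ ($E = \left(\left(-12\right) 22 - -157\right)^{2} = \left(-264 + 157\right)^{2} = \left(-107\right)^{2} = 11449$)
$\frac{1}{E} = \frac{1}{11449}$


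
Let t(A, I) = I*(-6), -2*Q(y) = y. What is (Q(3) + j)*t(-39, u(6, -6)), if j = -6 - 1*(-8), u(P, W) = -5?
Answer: 15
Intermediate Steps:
j = 2 (j = -6 + 8 = 2)
Q(y) = -y/2
t(A, I) = -6*I
(Q(3) + j)*t(-39, u(6, -6)) = (-1/2*3 + 2)*(-6*(-5)) = (-3/2 + 2)*30 = (1/2)*30 = 15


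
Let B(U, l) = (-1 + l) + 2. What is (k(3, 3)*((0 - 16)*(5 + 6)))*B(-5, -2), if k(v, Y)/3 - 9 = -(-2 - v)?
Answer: 7392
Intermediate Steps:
B(U, l) = 1 + l
k(v, Y) = 33 + 3*v (k(v, Y) = 27 + 3*(-(-2 - v)) = 27 + 3*(2 + v) = 27 + (6 + 3*v) = 33 + 3*v)
(k(3, 3)*((0 - 16)*(5 + 6)))*B(-5, -2) = ((33 + 3*3)*((0 - 16)*(5 + 6)))*(1 - 2) = ((33 + 9)*(-16*11))*(-1) = (42*(-176))*(-1) = -7392*(-1) = 7392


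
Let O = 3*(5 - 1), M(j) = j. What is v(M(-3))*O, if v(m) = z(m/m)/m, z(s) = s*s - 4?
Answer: 12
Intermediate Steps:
z(s) = -4 + s**2 (z(s) = s**2 - 4 = -4 + s**2)
v(m) = -3/m (v(m) = (-4 + (m/m)**2)/m = (-4 + 1**2)/m = (-4 + 1)/m = -3/m)
O = 12 (O = 3*4 = 12)
v(M(-3))*O = -3/(-3)*12 = -3*(-1/3)*12 = 1*12 = 12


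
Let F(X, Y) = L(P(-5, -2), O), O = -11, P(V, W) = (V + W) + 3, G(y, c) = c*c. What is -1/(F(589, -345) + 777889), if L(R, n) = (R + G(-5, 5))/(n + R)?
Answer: -5/3889438 ≈ -1.2855e-6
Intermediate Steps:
G(y, c) = c²
P(V, W) = 3 + V + W
L(R, n) = (25 + R)/(R + n) (L(R, n) = (R + 5²)/(n + R) = (R + 25)/(R + n) = (25 + R)/(R + n))
F(X, Y) = -7/5 (F(X, Y) = (25 + (3 - 5 - 2))/((3 - 5 - 2) - 11) = (25 - 4)/(-4 - 11) = 21/(-15) = -1/15*21 = -7/5)
-1/(F(589, -345) + 777889) = -1/(-7/5 + 777889) = -1/3889438/5 = -1*5/3889438 = -5/3889438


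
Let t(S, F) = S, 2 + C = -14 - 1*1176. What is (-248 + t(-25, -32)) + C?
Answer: -1465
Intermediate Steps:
C = -1192 (C = -2 + (-14 - 1*1176) = -2 + (-14 - 1176) = -2 - 1190 = -1192)
(-248 + t(-25, -32)) + C = (-248 - 25) - 1192 = -273 - 1192 = -1465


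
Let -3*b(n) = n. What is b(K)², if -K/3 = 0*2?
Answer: 0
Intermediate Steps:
K = 0 (K = -0*2 = -3*0 = 0)
b(n) = -n/3
b(K)² = (-⅓*0)² = 0² = 0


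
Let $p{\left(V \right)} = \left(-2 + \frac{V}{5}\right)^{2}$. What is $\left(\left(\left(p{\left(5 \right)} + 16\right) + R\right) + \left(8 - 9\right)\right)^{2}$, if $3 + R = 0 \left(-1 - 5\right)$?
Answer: $169$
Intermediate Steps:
$R = -3$ ($R = -3 + 0 \left(-1 - 5\right) = -3 + 0 \left(-6\right) = -3 + 0 = -3$)
$p{\left(V \right)} = \left(-2 + \frac{V}{5}\right)^{2}$ ($p{\left(V \right)} = \left(-2 + V \frac{1}{5}\right)^{2} = \left(-2 + \frac{V}{5}\right)^{2}$)
$\left(\left(\left(p{\left(5 \right)} + 16\right) + R\right) + \left(8 - 9\right)\right)^{2} = \left(\left(\left(\frac{\left(-10 + 5\right)^{2}}{25} + 16\right) - 3\right) + \left(8 - 9\right)\right)^{2} = \left(\left(\left(\frac{\left(-5\right)^{2}}{25} + 16\right) - 3\right) + \left(8 - 9\right)\right)^{2} = \left(\left(\left(\frac{1}{25} \cdot 25 + 16\right) - 3\right) - 1\right)^{2} = \left(\left(\left(1 + 16\right) - 3\right) - 1\right)^{2} = \left(\left(17 - 3\right) - 1\right)^{2} = \left(14 - 1\right)^{2} = 13^{2} = 169$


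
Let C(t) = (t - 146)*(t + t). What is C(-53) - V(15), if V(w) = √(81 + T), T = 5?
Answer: 21094 - √86 ≈ 21085.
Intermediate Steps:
C(t) = 2*t*(-146 + t) (C(t) = (-146 + t)*(2*t) = 2*t*(-146 + t))
V(w) = √86 (V(w) = √(81 + 5) = √86)
C(-53) - V(15) = 2*(-53)*(-146 - 53) - √86 = 2*(-53)*(-199) - √86 = 21094 - √86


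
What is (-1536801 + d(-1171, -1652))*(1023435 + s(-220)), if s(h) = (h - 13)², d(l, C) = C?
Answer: -1658027720972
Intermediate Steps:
s(h) = (-13 + h)²
(-1536801 + d(-1171, -1652))*(1023435 + s(-220)) = (-1536801 - 1652)*(1023435 + (-13 - 220)²) = -1538453*(1023435 + (-233)²) = -1538453*(1023435 + 54289) = -1538453*1077724 = -1658027720972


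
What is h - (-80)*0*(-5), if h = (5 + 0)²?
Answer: 25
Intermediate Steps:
h = 25 (h = 5² = 25)
h - (-80)*0*(-5) = 25 - (-80)*0*(-5) = 25 - (-80)*0 = 25 - 10*0 = 25 + 0 = 25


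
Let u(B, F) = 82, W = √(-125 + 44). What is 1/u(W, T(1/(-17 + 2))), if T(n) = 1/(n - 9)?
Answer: 1/82 ≈ 0.012195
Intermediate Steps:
T(n) = 1/(-9 + n)
W = 9*I (W = √(-81) = 9*I ≈ 9.0*I)
1/u(W, T(1/(-17 + 2))) = 1/82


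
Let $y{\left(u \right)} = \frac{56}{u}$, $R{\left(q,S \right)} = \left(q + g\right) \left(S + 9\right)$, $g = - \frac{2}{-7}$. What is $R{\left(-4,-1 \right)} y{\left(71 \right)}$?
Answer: $- \frac{1664}{71} \approx -23.437$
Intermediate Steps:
$g = \frac{2}{7}$ ($g = \left(-2\right) \left(- \frac{1}{7}\right) = \frac{2}{7} \approx 0.28571$)
$R{\left(q,S \right)} = \left(9 + S\right) \left(\frac{2}{7} + q\right)$ ($R{\left(q,S \right)} = \left(q + \frac{2}{7}\right) \left(S + 9\right) = \left(\frac{2}{7} + q\right) \left(9 + S\right) = \left(9 + S\right) \left(\frac{2}{7} + q\right)$)
$R{\left(-4,-1 \right)} y{\left(71 \right)} = \left(\frac{18}{7} + 9 \left(-4\right) + \frac{2}{7} \left(-1\right) - -4\right) \frac{56}{71} = \left(\frac{18}{7} - 36 - \frac{2}{7} + 4\right) 56 \cdot \frac{1}{71} = \left(- \frac{208}{7}\right) \frac{56}{71} = - \frac{1664}{71}$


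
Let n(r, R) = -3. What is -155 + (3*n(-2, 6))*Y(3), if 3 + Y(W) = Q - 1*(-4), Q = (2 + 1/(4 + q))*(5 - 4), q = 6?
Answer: -1829/10 ≈ -182.90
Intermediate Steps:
Q = 21/10 (Q = (2 + 1/(4 + 6))*(5 - 4) = (2 + 1/10)*1 = (21/10)*1 = 21/10 ≈ 2.1000)
Y(W) = 31/10 (Y(W) = -3 + (21/10 - 1*(-4)) = -3 + (21/10 + 4) = -3 + 61/10 = 31/10)
-155 + (3*n(-2, 6))*Y(3) = -155 + (3*(-3))*(31/10) = -155 - 9*31/10 = -155 - 279/10 = -1829/10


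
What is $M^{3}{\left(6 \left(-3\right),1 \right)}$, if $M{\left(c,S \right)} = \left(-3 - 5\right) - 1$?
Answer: $-729$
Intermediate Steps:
$M{\left(c,S \right)} = -9$ ($M{\left(c,S \right)} = -8 - 1 = -9$)
$M^{3}{\left(6 \left(-3\right),1 \right)} = \left(-9\right)^{3} = -729$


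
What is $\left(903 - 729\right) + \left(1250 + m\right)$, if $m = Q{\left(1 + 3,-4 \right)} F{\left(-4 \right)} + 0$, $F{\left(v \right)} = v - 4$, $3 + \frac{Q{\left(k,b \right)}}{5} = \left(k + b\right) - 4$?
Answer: $1704$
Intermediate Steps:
$Q{\left(k,b \right)} = -35 + 5 b + 5 k$ ($Q{\left(k,b \right)} = -15 + 5 \left(\left(k + b\right) - 4\right) = -15 + 5 \left(\left(b + k\right) - 4\right) = -15 + 5 \left(-4 + b + k\right) = -15 + \left(-20 + 5 b + 5 k\right) = -35 + 5 b + 5 k$)
$F{\left(v \right)} = -4 + v$ ($F{\left(v \right)} = v - 4 = -4 + v$)
$m = 280$ ($m = \left(-35 + 5 \left(-4\right) + 5 \left(1 + 3\right)\right) \left(-4 - 4\right) + 0 = \left(-35 - 20 + 5 \cdot 4\right) \left(-8\right) + 0 = \left(-35 - 20 + 20\right) \left(-8\right) + 0 = \left(-35\right) \left(-8\right) + 0 = 280 + 0 = 280$)
$\left(903 - 729\right) + \left(1250 + m\right) = \left(903 - 729\right) + \left(1250 + 280\right) = 174 + 1530 = 1704$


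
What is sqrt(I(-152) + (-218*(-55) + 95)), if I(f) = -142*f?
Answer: 3*sqrt(3741) ≈ 183.49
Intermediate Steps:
sqrt(I(-152) + (-218*(-55) + 95)) = sqrt(-142*(-152) + (-218*(-55) + 95)) = sqrt(21584 + (11990 + 95)) = sqrt(21584 + 12085) = sqrt(33669) = 3*sqrt(3741)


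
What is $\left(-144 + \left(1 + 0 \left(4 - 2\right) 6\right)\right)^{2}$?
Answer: $20449$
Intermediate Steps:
$\left(-144 + \left(1 + 0 \left(4 - 2\right) 6\right)\right)^{2} = \left(-144 + \left(1 + 0 \cdot 2 \cdot 6\right)\right)^{2} = \left(-144 + \left(1 + 0 \cdot 12\right)\right)^{2} = \left(-144 + \left(1 + 0\right)\right)^{2} = \left(-144 + 1\right)^{2} = \left(-143\right)^{2} = 20449$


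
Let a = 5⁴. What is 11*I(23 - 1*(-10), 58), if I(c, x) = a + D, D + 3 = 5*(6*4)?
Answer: 8162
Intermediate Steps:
a = 625
D = 117 (D = -3 + 5*(6*4) = -3 + 5*24 = -3 + 120 = 117)
I(c, x) = 742 (I(c, x) = 625 + 117 = 742)
11*I(23 - 1*(-10), 58) = 11*742 = 8162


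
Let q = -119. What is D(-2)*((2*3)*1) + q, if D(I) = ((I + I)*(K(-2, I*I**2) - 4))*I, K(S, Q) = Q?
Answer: -695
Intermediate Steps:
D(I) = 2*I**2*(-4 + I**3) (D(I) = ((I + I)*(I*I**2 - 4))*I = ((2*I)*(I**3 - 4))*I = ((2*I)*(-4 + I**3))*I = (2*I*(-4 + I**3))*I = 2*I**2*(-4 + I**3))
D(-2)*((2*3)*1) + q = (2*(-2)**2*(-4 + (-2)**3))*((2*3)*1) - 119 = (2*4*(-4 - 8))*(6*1) - 119 = (2*4*(-12))*6 - 119 = -96*6 - 119 = -576 - 119 = -695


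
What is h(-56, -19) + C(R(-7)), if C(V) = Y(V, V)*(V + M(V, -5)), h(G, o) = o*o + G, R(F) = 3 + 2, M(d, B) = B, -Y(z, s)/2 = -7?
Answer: 305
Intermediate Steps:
Y(z, s) = 14 (Y(z, s) = -2*(-7) = 14)
R(F) = 5
h(G, o) = G + o² (h(G, o) = o² + G = G + o²)
C(V) = -70 + 14*V (C(V) = 14*(V - 5) = 14*(-5 + V) = -70 + 14*V)
h(-56, -19) + C(R(-7)) = (-56 + (-19)²) + (-70 + 14*5) = (-56 + 361) + (-70 + 70) = 305 + 0 = 305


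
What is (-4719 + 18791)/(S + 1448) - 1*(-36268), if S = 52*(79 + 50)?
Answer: 73953970/2039 ≈ 36270.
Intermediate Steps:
S = 6708 (S = 52*129 = 6708)
(-4719 + 18791)/(S + 1448) - 1*(-36268) = (-4719 + 18791)/(6708 + 1448) - 1*(-36268) = 14072/8156 + 36268 = 14072*(1/8156) + 36268 = 3518/2039 + 36268 = 73953970/2039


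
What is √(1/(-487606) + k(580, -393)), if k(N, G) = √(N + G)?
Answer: √(-487606 + 237759611236*√187)/487606 ≈ 3.6979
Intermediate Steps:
k(N, G) = √(G + N)
√(1/(-487606) + k(580, -393)) = √(1/(-487606) + √(-393 + 580)) = √(-1/487606 + √187)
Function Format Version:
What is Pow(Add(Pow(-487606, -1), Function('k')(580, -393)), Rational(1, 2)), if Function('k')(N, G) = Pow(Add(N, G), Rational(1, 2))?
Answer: Mul(Rational(1, 487606), Pow(Add(-487606, Mul(237759611236, Pow(187, Rational(1, 2)))), Rational(1, 2))) ≈ 3.6979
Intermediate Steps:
Function('k')(N, G) = Pow(Add(G, N), Rational(1, 2))
Pow(Add(Pow(-487606, -1), Function('k')(580, -393)), Rational(1, 2)) = Pow(Add(Pow(-487606, -1), Pow(Add(-393, 580), Rational(1, 2))), Rational(1, 2)) = Pow(Add(Rational(-1, 487606), Pow(187, Rational(1, 2))), Rational(1, 2))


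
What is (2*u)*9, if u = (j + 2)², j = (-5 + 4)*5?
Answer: 162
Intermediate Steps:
j = -5 (j = -1*5 = -5)
u = 9 (u = (-5 + 2)² = (-3)² = 9)
(2*u)*9 = (2*9)*9 = 18*9 = 162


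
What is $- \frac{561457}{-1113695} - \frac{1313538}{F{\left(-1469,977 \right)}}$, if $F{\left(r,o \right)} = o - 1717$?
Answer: $\frac{146329618109}{82413430} \approx 1775.6$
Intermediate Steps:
$F{\left(r,o \right)} = -1717 + o$
$- \frac{561457}{-1113695} - \frac{1313538}{F{\left(-1469,977 \right)}} = - \frac{561457}{-1113695} - \frac{1313538}{-1717 + 977} = \left(-561457\right) \left(- \frac{1}{1113695}\right) - \frac{1313538}{-740} = \frac{561457}{1113695} - - \frac{656769}{370} = \frac{561457}{1113695} + \frac{656769}{370} = \frac{146329618109}{82413430}$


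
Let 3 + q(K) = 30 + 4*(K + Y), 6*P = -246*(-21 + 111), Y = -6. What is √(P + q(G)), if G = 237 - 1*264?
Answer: I*√3795 ≈ 61.604*I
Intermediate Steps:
P = -3690 (P = (-246*(-21 + 111))/6 = (-246*90)/6 = (⅙)*(-22140) = -3690)
G = -27 (G = 237 - 264 = -27)
q(K) = 3 + 4*K (q(K) = -3 + (30 + 4*(K - 6)) = -3 + (30 + 4*(-6 + K)) = -3 + (30 + (-24 + 4*K)) = -3 + (6 + 4*K) = 3 + 4*K)
√(P + q(G)) = √(-3690 + (3 + 4*(-27))) = √(-3690 + (3 - 108)) = √(-3690 - 105) = √(-3795) = I*√3795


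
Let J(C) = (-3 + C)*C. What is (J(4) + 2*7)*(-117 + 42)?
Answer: -1350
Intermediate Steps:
J(C) = C*(-3 + C)
(J(4) + 2*7)*(-117 + 42) = (4*(-3 + 4) + 2*7)*(-117 + 42) = (4*1 + 14)*(-75) = (4 + 14)*(-75) = 18*(-75) = -1350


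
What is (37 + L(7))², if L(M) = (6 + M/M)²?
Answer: 7396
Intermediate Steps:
L(M) = 49 (L(M) = (6 + 1)² = 7² = 49)
(37 + L(7))² = (37 + 49)² = 86² = 7396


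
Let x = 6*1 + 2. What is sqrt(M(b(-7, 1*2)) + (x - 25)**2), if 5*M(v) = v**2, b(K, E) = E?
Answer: 3*sqrt(805)/5 ≈ 17.023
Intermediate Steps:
x = 8 (x = 6 + 2 = 8)
M(v) = v**2/5
sqrt(M(b(-7, 1*2)) + (x - 25)**2) = sqrt((1*2)**2/5 + (8 - 25)**2) = sqrt((1/5)*2**2 + (-17)**2) = sqrt((1/5)*4 + 289) = sqrt(4/5 + 289) = sqrt(1449/5) = 3*sqrt(805)/5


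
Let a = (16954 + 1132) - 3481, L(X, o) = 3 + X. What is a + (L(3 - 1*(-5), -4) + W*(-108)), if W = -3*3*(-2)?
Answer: 12672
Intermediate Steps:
W = 18 (W = -9*(-2) = 18)
a = 14605 (a = 18086 - 3481 = 14605)
a + (L(3 - 1*(-5), -4) + W*(-108)) = 14605 + ((3 + (3 - 1*(-5))) + 18*(-108)) = 14605 + ((3 + (3 + 5)) - 1944) = 14605 + ((3 + 8) - 1944) = 14605 + (11 - 1944) = 14605 - 1933 = 12672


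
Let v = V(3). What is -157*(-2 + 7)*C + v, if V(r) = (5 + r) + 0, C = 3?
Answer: -2347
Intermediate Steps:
V(r) = 5 + r
v = 8 (v = 5 + 3 = 8)
-157*(-2 + 7)*C + v = -157*(-2 + 7)*3 + 8 = -785*3 + 8 = -157*15 + 8 = -2355 + 8 = -2347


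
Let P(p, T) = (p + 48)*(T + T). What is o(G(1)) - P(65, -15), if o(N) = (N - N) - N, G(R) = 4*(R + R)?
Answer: 3382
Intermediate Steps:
G(R) = 8*R (G(R) = 4*(2*R) = 8*R)
P(p, T) = 2*T*(48 + p) (P(p, T) = (48 + p)*(2*T) = 2*T*(48 + p))
o(N) = -N (o(N) = 0 - N = -N)
o(G(1)) - P(65, -15) = -8 - 2*(-15)*(48 + 65) = -1*8 - 2*(-15)*113 = -8 - 1*(-3390) = -8 + 3390 = 3382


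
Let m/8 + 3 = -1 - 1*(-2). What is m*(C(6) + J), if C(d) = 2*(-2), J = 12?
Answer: -128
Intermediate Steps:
C(d) = -4
m = -16 (m = -24 + 8*(-1 - 1*(-2)) = -24 + 8*(-1 + 2) = -24 + 8*1 = -24 + 8 = -16)
m*(C(6) + J) = -16*(-4 + 12) = -16*8 = -128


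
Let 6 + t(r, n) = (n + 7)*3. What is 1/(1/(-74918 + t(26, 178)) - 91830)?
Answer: -74369/6829305271 ≈ -1.0890e-5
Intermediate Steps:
t(r, n) = 15 + 3*n (t(r, n) = -6 + (n + 7)*3 = -6 + (7 + n)*3 = -6 + (21 + 3*n) = 15 + 3*n)
1/(1/(-74918 + t(26, 178)) - 91830) = 1/(1/(-74918 + (15 + 3*178)) - 91830) = 1/(1/(-74918 + (15 + 534)) - 91830) = 1/(1/(-74918 + 549) - 91830) = 1/(1/(-74369) - 91830) = 1/(-1/74369 - 91830) = 1/(-6829305271/74369) = -74369/6829305271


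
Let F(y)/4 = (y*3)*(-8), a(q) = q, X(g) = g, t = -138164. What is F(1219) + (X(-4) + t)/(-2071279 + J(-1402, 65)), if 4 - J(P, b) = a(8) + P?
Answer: -242225615976/2069881 ≈ -1.1702e+5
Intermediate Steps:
F(y) = -96*y (F(y) = 4*((y*3)*(-8)) = 4*((3*y)*(-8)) = 4*(-24*y) = -96*y)
J(P, b) = -4 - P (J(P, b) = 4 - (8 + P) = 4 + (-8 - P) = -4 - P)
F(1219) + (X(-4) + t)/(-2071279 + J(-1402, 65)) = -96*1219 + (-4 - 138164)/(-2071279 + (-4 - 1*(-1402))) = -117024 - 138168/(-2071279 + (-4 + 1402)) = -117024 - 138168/(-2071279 + 1398) = -117024 - 138168/(-2069881) = -117024 - 138168*(-1/2069881) = -117024 + 138168/2069881 = -242225615976/2069881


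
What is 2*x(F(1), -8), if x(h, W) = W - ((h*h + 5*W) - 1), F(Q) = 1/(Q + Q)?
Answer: 131/2 ≈ 65.500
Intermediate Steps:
F(Q) = 1/(2*Q)
x(h, W) = 1 - h² - 4*W (x(h, W) = W - ((h² + 5*W) - 1) = W - (-1 + h² + 5*W) = W + (1 - h² - 5*W) = 1 - h² - 4*W)
2*x(F(1), -8) = 2*(1 - ((½)/1)² - 4*(-8)) = 2*(1 - ((½)*1)² + 32) = 2*(1 - (½)² + 32) = 2*(1 - 1*¼ + 32) = 2*(1 - ¼ + 32) = 2*(131/4) = 131/2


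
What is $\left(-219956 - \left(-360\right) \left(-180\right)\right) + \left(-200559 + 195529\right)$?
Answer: $-289786$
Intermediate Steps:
$\left(-219956 - \left(-360\right) \left(-180\right)\right) + \left(-200559 + 195529\right) = \left(-219956 - 64800\right) - 5030 = -284756 - 5030 = -289786$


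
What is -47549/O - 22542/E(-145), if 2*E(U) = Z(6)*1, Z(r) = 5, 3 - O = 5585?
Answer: -251421143/27910 ≈ -9008.3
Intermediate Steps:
O = -5582 (O = 3 - 1*5585 = 3 - 5585 = -5582)
E(U) = 5/2 (E(U) = (5*1)/2 = (1/2)*5 = 5/2)
-47549/O - 22542/E(-145) = -47549/(-5582) - 22542/5/2 = -47549*(-1/5582) - 22542*2/5 = 47549/5582 - 45084/5 = -251421143/27910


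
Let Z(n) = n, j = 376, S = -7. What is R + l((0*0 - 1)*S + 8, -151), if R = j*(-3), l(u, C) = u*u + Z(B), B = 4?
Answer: -899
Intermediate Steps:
l(u, C) = 4 + u² (l(u, C) = u*u + 4 = u² + 4 = 4 + u²)
R = -1128 (R = 376*(-3) = -1128)
R + l((0*0 - 1)*S + 8, -151) = -1128 + (4 + ((0*0 - 1)*(-7) + 8)²) = -1128 + (4 + ((0 - 1)*(-7) + 8)²) = -1128 + (4 + (-1*(-7) + 8)²) = -1128 + (4 + (7 + 8)²) = -1128 + (4 + 15²) = -1128 + (4 + 225) = -1128 + 229 = -899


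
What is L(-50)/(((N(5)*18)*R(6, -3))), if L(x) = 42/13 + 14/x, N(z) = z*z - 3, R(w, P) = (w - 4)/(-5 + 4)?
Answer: -959/257400 ≈ -0.0037257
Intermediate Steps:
R(w, P) = 4 - w (R(w, P) = (-4 + w)/(-1) = (-4 + w)*(-1) = 4 - w)
N(z) = -3 + z² (N(z) = z² - 3 = -3 + z²)
L(x) = 42/13 + 14/x (L(x) = 42*(1/13) + 14/x = 42/13 + 14/x)
L(-50)/(((N(5)*18)*R(6, -3))) = (42/13 + 14/(-50))/((((-3 + 5²)*18)*(4 - 1*6))) = (42/13 + 14*(-1/50))/((((-3 + 25)*18)*(4 - 6))) = (42/13 - 7/25)/(((22*18)*(-2))) = 959/(325*((396*(-2)))) = (959/325)/(-792) = (959/325)*(-1/792) = -959/257400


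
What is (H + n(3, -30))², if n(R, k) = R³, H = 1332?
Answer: 1846881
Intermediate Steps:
(H + n(3, -30))² = (1332 + 3³)² = (1332 + 27)² = 1359² = 1846881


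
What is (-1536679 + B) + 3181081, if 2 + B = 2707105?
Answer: 4351505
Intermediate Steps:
B = 2707103 (B = -2 + 2707105 = 2707103)
(-1536679 + B) + 3181081 = (-1536679 + 2707103) + 3181081 = 1170424 + 3181081 = 4351505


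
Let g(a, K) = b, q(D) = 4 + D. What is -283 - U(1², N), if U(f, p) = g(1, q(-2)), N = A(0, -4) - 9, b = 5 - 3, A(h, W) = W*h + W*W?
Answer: -285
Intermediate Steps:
A(h, W) = W² + W*h (A(h, W) = W*h + W² = W² + W*h)
b = 2
g(a, K) = 2
N = 7 (N = -4*(-4 + 0) - 9 = -4*(-4) - 9 = 16 - 9 = 7)
U(f, p) = 2
-283 - U(1², N) = -283 - 1*2 = -283 - 2 = -285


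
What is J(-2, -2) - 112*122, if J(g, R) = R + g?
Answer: -13668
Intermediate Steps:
J(-2, -2) - 112*122 = (-2 - 2) - 112*122 = -4 - 13664 = -13668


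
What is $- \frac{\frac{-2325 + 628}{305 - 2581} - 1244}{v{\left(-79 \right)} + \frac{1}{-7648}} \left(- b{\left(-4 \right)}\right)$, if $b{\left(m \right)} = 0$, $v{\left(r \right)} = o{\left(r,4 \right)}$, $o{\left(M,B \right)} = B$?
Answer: $0$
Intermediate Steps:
$v{\left(r \right)} = 4$
$- \frac{\frac{-2325 + 628}{305 - 2581} - 1244}{v{\left(-79 \right)} + \frac{1}{-7648}} \left(- b{\left(-4 \right)}\right) = - \frac{\frac{-2325 + 628}{305 - 2581} - 1244}{4 + \frac{1}{-7648}} \left(\left(-1\right) 0\right) = - \frac{- \frac{1697}{-2276} - 1244}{4 - \frac{1}{7648}} \cdot 0 = - \frac{\left(-1697\right) \left(- \frac{1}{2276}\right) - 1244}{\frac{30591}{7648}} \cdot 0 = - \left(\frac{1697}{2276} - 1244\right) \frac{7648}{30591} \cdot 0 = - \left(- \frac{2829647}{2276}\right) \frac{7648}{30591} \cdot 0 = - \frac{\left(-5410285064\right) 0}{17406279} = \left(-1\right) 0 = 0$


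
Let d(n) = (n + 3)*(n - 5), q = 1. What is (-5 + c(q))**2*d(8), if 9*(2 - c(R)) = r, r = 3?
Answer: 1100/3 ≈ 366.67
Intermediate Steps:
c(R) = 5/3 (c(R) = 2 - 1/9*3 = 2 - 1/3 = 5/3)
d(n) = (-5 + n)*(3 + n) (d(n) = (3 + n)*(-5 + n) = (-5 + n)*(3 + n))
(-5 + c(q))**2*d(8) = (-5 + 5/3)**2*(-15 + 8**2 - 2*8) = (-10/3)**2*(-15 + 64 - 16) = (100/9)*33 = 1100/3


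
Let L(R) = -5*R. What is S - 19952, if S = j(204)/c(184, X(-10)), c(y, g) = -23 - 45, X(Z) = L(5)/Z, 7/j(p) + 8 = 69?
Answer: -82760903/4148 ≈ -19952.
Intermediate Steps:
j(p) = 7/61 (j(p) = 7/(-8 + 69) = 7/61)
X(Z) = -25/Z (X(Z) = (-5*5)/Z = -25/Z)
c(y, g) = -68
S = -7/4148 (S = (7/61)/(-68) = (7/61)*(-1/68) = -7/4148 ≈ -0.0016876)
S - 19952 = -7/4148 - 19952 = -82760903/4148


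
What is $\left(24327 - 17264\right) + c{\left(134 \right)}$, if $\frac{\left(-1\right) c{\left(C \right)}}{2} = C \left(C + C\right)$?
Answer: $-64761$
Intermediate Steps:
$c{\left(C \right)} = - 4 C^{2}$ ($c{\left(C \right)} = - 2 C \left(C + C\right) = - 2 C 2 C = - 2 \cdot 2 C^{2} = - 4 C^{2}$)
$\left(24327 - 17264\right) + c{\left(134 \right)} = \left(24327 - 17264\right) - 4 \cdot 134^{2} = 7063 - 71824 = -64761$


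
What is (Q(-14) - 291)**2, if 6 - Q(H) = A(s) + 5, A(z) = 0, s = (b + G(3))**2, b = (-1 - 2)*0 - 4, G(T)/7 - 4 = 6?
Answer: 84100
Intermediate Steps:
G(T) = 70 (G(T) = 28 + 7*6 = 28 + 42 = 70)
b = -4 (b = -3*0 - 4 = 0 - 4 = -4)
s = 4356 (s = (-4 + 70)**2 = 66**2 = 4356)
Q(H) = 1 (Q(H) = 6 - (0 + 5) = 6 - 1*5 = 6 - 5 = 1)
(Q(-14) - 291)**2 = (1 - 291)**2 = (-290)**2 = 84100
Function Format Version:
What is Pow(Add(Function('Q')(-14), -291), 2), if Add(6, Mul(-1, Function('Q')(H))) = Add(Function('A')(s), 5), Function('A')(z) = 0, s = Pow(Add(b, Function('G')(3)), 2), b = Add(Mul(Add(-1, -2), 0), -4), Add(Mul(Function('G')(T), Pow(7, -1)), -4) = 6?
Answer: 84100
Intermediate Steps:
Function('G')(T) = 70 (Function('G')(T) = Add(28, Mul(7, 6)) = Add(28, 42) = 70)
b = -4 (b = Add(Mul(-3, 0), -4) = Add(0, -4) = -4)
s = 4356 (s = Pow(Add(-4, 70), 2) = Pow(66, 2) = 4356)
Function('Q')(H) = 1 (Function('Q')(H) = Add(6, Mul(-1, Add(0, 5))) = Add(6, Mul(-1, 5)) = Add(6, -5) = 1)
Pow(Add(Function('Q')(-14), -291), 2) = Pow(Add(1, -291), 2) = Pow(-290, 2) = 84100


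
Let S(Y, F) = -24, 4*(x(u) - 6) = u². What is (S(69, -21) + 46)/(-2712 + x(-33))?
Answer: -8/885 ≈ -0.0090396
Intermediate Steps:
x(u) = 6 + u²/4
(S(69, -21) + 46)/(-2712 + x(-33)) = (-24 + 46)/(-2712 + (6 + (¼)*(-33)²)) = 22/(-2712 + (6 + (¼)*1089)) = 22/(-2712 + (6 + 1089/4)) = 22/(-2712 + 1113/4) = 22/(-9735/4) = 22*(-4/9735) = -8/885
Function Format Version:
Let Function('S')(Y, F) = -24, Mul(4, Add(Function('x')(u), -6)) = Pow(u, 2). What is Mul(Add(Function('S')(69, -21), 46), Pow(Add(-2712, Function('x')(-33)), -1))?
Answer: Rational(-8, 885) ≈ -0.0090396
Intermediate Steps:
Function('x')(u) = Add(6, Mul(Rational(1, 4), Pow(u, 2)))
Mul(Add(Function('S')(69, -21), 46), Pow(Add(-2712, Function('x')(-33)), -1)) = Mul(Add(-24, 46), Pow(Add(-2712, Add(6, Mul(Rational(1, 4), Pow(-33, 2)))), -1)) = Mul(22, Pow(Add(-2712, Add(6, Mul(Rational(1, 4), 1089))), -1)) = Mul(22, Pow(Add(-2712, Add(6, Rational(1089, 4))), -1)) = Mul(22, Pow(Add(-2712, Rational(1113, 4)), -1)) = Mul(22, Pow(Rational(-9735, 4), -1)) = Mul(22, Rational(-4, 9735)) = Rational(-8, 885)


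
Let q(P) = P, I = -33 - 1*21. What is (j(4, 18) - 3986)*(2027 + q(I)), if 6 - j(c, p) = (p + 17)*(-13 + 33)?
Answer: -9233640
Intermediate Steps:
j(c, p) = -334 - 20*p (j(c, p) = 6 - (p + 17)*(-13 + 33) = 6 - (17 + p)*20 = 6 - (340 + 20*p) = 6 + (-340 - 20*p) = -334 - 20*p)
I = -54 (I = -33 - 21 = -54)
(j(4, 18) - 3986)*(2027 + q(I)) = ((-334 - 20*18) - 3986)*(2027 - 54) = ((-334 - 360) - 3986)*1973 = (-694 - 3986)*1973 = -4680*1973 = -9233640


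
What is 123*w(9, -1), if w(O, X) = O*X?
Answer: -1107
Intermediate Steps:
123*w(9, -1) = 123*(9*(-1)) = 123*(-9) = -1107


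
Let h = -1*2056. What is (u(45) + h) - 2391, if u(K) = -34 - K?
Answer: -4526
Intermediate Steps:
h = -2056
(u(45) + h) - 2391 = ((-34 - 1*45) - 2056) - 2391 = ((-34 - 45) - 2056) - 2391 = (-79 - 2056) - 2391 = -2135 - 2391 = -4526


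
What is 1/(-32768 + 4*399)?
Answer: -1/31172 ≈ -3.2080e-5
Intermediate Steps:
1/(-32768 + 4*399) = 1/(-32768 + 1596) = 1/(-31172) = -1/31172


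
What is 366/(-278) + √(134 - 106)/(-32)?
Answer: -183/139 - √7/16 ≈ -1.4819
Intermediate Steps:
366/(-278) + √(134 - 106)/(-32) = 366*(-1/278) + √28*(-1/32) = -183/139 + (2*√7)*(-1/32) = -183/139 - √7/16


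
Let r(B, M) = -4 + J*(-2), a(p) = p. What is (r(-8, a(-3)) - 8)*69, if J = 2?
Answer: -1104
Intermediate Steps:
r(B, M) = -8 (r(B, M) = -4 + 2*(-2) = -4 - 4 = -8)
(r(-8, a(-3)) - 8)*69 = (-8 - 8)*69 = -16*69 = -1104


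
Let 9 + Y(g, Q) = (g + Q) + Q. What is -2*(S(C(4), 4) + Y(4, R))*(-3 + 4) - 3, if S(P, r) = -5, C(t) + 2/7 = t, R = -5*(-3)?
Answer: -43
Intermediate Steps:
R = 15
Y(g, Q) = -9 + g + 2*Q (Y(g, Q) = -9 + ((g + Q) + Q) = -9 + ((Q + g) + Q) = -9 + (g + 2*Q) = -9 + g + 2*Q)
C(t) = -2/7 + t
-2*(S(C(4), 4) + Y(4, R))*(-3 + 4) - 3 = -2*(-5 + (-9 + 4 + 2*15))*(-3 + 4) - 3 = -2*(-5 + (-9 + 4 + 30)) - 3 = -2*(-5 + 25) - 3 = -40 - 3 = -43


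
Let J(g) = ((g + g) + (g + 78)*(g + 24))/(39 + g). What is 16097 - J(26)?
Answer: 80081/5 ≈ 16016.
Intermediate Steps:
J(g) = (2*g + (24 + g)*(78 + g))/(39 + g) (J(g) = (2*g + (78 + g)*(24 + g))/(39 + g) = (2*g + (24 + g)*(78 + g))/(39 + g))
16097 - J(26) = 16097 - (1872 + 26**2 + 104*26)/(39 + 26) = 16097 - (1872 + 676 + 2704)/65 = 16097 - 5252/65 = 16097 - 1*404/5 = 16097 - 404/5 = 80081/5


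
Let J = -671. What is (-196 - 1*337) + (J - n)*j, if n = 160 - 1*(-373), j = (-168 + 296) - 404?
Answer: 331771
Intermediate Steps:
j = -276 (j = 128 - 404 = -276)
n = 533 (n = 160 + 373 = 533)
(-196 - 1*337) + (J - n)*j = (-196 - 1*337) + (-671 - 1*533)*(-276) = (-196 - 337) + (-671 - 533)*(-276) = -533 - 1204*(-276) = -533 + 332304 = 331771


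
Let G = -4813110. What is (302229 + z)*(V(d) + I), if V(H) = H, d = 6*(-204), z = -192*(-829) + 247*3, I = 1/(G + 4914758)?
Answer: -28748946664419/50824 ≈ -5.6566e+8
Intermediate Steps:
I = 1/101648 (I = 1/(-4813110 + 4914758) = 1/101648 ≈ 9.8379e-6)
z = 159909 (z = 159168 + 741 = 159909)
d = -1224
(302229 + z)*(V(d) + I) = (302229 + 159909)*(-1224 + 1/101648) = 462138*(-124417151/101648) = -28748946664419/50824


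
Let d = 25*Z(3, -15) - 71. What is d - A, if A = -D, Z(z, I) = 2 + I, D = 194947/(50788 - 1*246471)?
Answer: -77685415/195683 ≈ -397.00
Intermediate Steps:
D = -194947/195683 (D = 194947/(50788 - 246471) = 194947/(-195683) = 194947*(-1/195683) = -194947/195683 ≈ -0.99624)
A = 194947/195683 (A = -1*(-194947/195683) = 194947/195683 ≈ 0.99624)
d = -396 (d = 25*(2 - 15) - 71 = 25*(-13) - 71 = -325 - 71 = -396)
d - A = -396 - 1*194947/195683 = -396 - 194947/195683 = -77685415/195683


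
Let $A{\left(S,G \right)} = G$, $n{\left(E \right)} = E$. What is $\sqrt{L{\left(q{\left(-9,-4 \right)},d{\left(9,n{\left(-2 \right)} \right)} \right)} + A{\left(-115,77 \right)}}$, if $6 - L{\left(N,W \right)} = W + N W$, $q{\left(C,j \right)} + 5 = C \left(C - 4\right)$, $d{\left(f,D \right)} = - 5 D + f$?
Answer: $4 i \sqrt{129} \approx 45.431 i$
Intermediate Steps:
$d{\left(f,D \right)} = f - 5 D$
$q{\left(C,j \right)} = -5 + C \left(-4 + C\right)$ ($q{\left(C,j \right)} = -5 + C \left(C - 4\right) = -5 + C \left(-4 + C\right)$)
$L{\left(N,W \right)} = 6 - W - N W$ ($L{\left(N,W \right)} = 6 - \left(W + N W\right) = 6 - W - N W$)
$\sqrt{L{\left(q{\left(-9,-4 \right)},d{\left(9,n{\left(-2 \right)} \right)} \right)} + A{\left(-115,77 \right)}} = \sqrt{\left(6 - \left(9 - -10\right) - \left(-5 + \left(-9\right)^{2} - -36\right) \left(9 - -10\right)\right) + 77} = \sqrt{\left(6 - \left(9 + 10\right) - \left(-5 + 81 + 36\right) \left(9 + 10\right)\right) + 77} = \sqrt{\left(6 - 19 - 112 \cdot 19\right) + 77} = \sqrt{\left(6 - 19 - 2128\right) + 77} = \sqrt{-2141 + 77} = \sqrt{-2064} = 4 i \sqrt{129}$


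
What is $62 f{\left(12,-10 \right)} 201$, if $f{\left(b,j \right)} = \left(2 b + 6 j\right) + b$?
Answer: $-299088$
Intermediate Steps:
$f{\left(b,j \right)} = 3 b + 6 j$
$62 f{\left(12,-10 \right)} 201 = 62 \left(3 \cdot 12 + 6 \left(-10\right)\right) 201 = 62 \left(36 - 60\right) 201 = 62 \left(-24\right) 201 = \left(-1488\right) 201 = -299088$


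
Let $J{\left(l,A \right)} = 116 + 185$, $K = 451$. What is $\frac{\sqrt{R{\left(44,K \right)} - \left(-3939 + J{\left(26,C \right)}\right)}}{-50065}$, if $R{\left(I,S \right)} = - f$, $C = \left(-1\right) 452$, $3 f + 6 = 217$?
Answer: $- \frac{\sqrt{32109}}{150195} \approx -0.001193$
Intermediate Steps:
$f = \frac{211}{3}$ ($f = -2 + \frac{1}{3} \cdot 217 = -2 + \frac{217}{3} = \frac{211}{3} \approx 70.333$)
$C = -452$
$J{\left(l,A \right)} = 301$
$R{\left(I,S \right)} = - \frac{211}{3}$ ($R{\left(I,S \right)} = \left(-1\right) \frac{211}{3} = - \frac{211}{3}$)
$\frac{\sqrt{R{\left(44,K \right)} - \left(-3939 + J{\left(26,C \right)}\right)}}{-50065} = \frac{\sqrt{- \frac{211}{3} + \left(3939 - 301\right)}}{-50065} = \sqrt{- \frac{211}{3} + \left(3939 - 301\right)} \left(- \frac{1}{50065}\right) = \sqrt{- \frac{211}{3} + 3638} \left(- \frac{1}{50065}\right) = \sqrt{\frac{10703}{3}} \left(- \frac{1}{50065}\right) = \frac{\sqrt{32109}}{3} \left(- \frac{1}{50065}\right) = - \frac{\sqrt{32109}}{150195}$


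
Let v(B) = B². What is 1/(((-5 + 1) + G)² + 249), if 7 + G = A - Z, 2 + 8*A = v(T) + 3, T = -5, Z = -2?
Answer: 16/4513 ≈ 0.0035453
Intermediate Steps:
A = 13/4 (A = -¼ + ((-5)² + 3)/8 = -¼ + (25 + 3)/8 = -¼ + (⅛)*28 = -¼ + 7/2 = 13/4 ≈ 3.2500)
G = -7/4 (G = -7 + (13/4 - 1*(-2)) = -7 + (13/4 + 2) = -7 + 21/4 = -7/4 ≈ -1.7500)
1/(((-5 + 1) + G)² + 249) = 1/(((-5 + 1) - 7/4)² + 249) = 1/((-4 - 7/4)² + 249) = 1/((-23/4)² + 249) = 1/(529/16 + 249) = 1/(4513/16) = 16/4513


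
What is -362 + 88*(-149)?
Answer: -13474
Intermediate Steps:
-362 + 88*(-149) = -362 - 13112 = -13474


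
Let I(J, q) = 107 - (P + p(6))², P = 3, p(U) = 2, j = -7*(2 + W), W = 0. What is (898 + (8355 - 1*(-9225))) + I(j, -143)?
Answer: 18560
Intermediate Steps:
j = -14 (j = -7*(2 + 0) = -7*2 = -14)
I(J, q) = 82 (I(J, q) = 107 - (3 + 2)² = 107 - 1*5² = 107 - 1*25 = 107 - 25 = 82)
(898 + (8355 - 1*(-9225))) + I(j, -143) = (898 + (8355 - 1*(-9225))) + 82 = (898 + (8355 + 9225)) + 82 = (898 + 17580) + 82 = 18478 + 82 = 18560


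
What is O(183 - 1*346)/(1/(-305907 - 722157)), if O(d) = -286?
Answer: 294026304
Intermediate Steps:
O(183 - 1*346)/(1/(-305907 - 722157)) = -286/(1/(-305907 - 722157)) = -286/(1/(-1028064)) = -286/(-1/1028064) = -286*(-1028064) = 294026304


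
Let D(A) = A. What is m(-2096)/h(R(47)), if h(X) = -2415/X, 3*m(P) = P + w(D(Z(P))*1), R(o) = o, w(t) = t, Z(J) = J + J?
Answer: 98512/2415 ≈ 40.792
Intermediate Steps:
Z(J) = 2*J
m(P) = P (m(P) = (P + (2*P)*1)/3 = (P + 2*P)/3 = (3*P)/3 = P)
m(-2096)/h(R(47)) = -2096/((-2415/47)) = -2096/((-2415*1/47)) = -2096/(-2415/47) = -2096*(-47/2415) = 98512/2415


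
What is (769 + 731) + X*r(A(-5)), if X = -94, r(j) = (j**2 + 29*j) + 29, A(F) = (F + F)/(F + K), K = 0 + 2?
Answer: -102214/9 ≈ -11357.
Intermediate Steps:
K = 2
A(F) = 2*F/(2 + F) (A(F) = (F + F)/(F + 2) = (2*F)/(2 + F) = 2*F/(2 + F))
r(j) = 29 + j**2 + 29*j
(769 + 731) + X*r(A(-5)) = (769 + 731) - 94*(29 + (2*(-5)/(2 - 5))**2 + 29*(2*(-5)/(2 - 5))) = 1500 - 94*(29 + (2*(-5)/(-3))**2 + 29*(2*(-5)/(-3))) = 1500 - 94*(29 + (2*(-5)*(-1/3))**2 + 29*(2*(-5)*(-1/3))) = 1500 - 94*(29 + (10/3)**2 + 29*(10/3)) = 1500 - 94*(29 + 100/9 + 290/3) = 1500 - 94*1231/9 = 1500 - 115714/9 = -102214/9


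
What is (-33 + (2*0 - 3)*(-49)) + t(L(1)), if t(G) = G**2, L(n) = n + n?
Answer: 118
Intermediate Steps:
L(n) = 2*n
(-33 + (2*0 - 3)*(-49)) + t(L(1)) = (-33 + (2*0 - 3)*(-49)) + (2*1)**2 = (-33 + (0 - 3)*(-49)) + 2**2 = (-33 - 3*(-49)) + 4 = (-33 + 147) + 4 = 114 + 4 = 118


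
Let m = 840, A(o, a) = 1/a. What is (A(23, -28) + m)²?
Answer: 553143361/784 ≈ 7.0554e+5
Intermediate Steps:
(A(23, -28) + m)² = (1/(-28) + 840)² = (-1/28 + 840)² = (23519/28)² = 553143361/784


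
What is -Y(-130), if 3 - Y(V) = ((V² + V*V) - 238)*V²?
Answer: 567197797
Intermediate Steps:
Y(V) = 3 - V²*(-238 + 2*V²) (Y(V) = 3 - ((V² + V*V) - 238)*V² = 3 - ((V² + V²) - 238)*V² = 3 - (2*V² - 238)*V² = 3 - (-238 + 2*V²)*V² = 3 - V²*(-238 + 2*V²))
-Y(-130) = -(3 - 2*(-130)⁴ + 238*(-130)²) = -(3 - 2*285610000 + 238*16900) = -(3 - 571220000 + 4022200) = -1*(-567197797) = 567197797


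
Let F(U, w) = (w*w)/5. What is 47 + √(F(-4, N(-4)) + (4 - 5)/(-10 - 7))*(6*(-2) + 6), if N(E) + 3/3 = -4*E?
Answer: 47 - 6*√13022/17 ≈ 6.7245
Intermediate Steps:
N(E) = -1 - 4*E
F(U, w) = w²/5 (F(U, w) = w²*(⅕) = w²/5)
47 + √(F(-4, N(-4)) + (4 - 5)/(-10 - 7))*(6*(-2) + 6) = 47 + √((-1 - 4*(-4))²/5 + (4 - 5)/(-10 - 7))*(6*(-2) + 6) = 47 + √((-1 + 16)²/5 - 1/(-17))*(-12 + 6) = 47 + √((⅕)*15² - 1*(-1/17))*(-6) = 47 + √((⅕)*225 + 1/17)*(-6) = 47 + √(45 + 1/17)*(-6) = 47 + √(766/17)*(-6) = 47 + (√13022/17)*(-6) = 47 - 6*√13022/17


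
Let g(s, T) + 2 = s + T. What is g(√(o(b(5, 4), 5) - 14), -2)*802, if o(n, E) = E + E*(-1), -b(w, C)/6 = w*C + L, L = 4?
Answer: -3208 + 802*I*√14 ≈ -3208.0 + 3000.8*I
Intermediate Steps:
b(w, C) = -24 - 6*C*w (b(w, C) = -6*(w*C + 4) = -6*(C*w + 4) = -6*(4 + C*w) = -24 - 6*C*w)
o(n, E) = 0 (o(n, E) = E - E = 0)
g(s, T) = -2 + T + s (g(s, T) = -2 + (s + T) = -2 + (T + s) = -2 + T + s)
g(√(o(b(5, 4), 5) - 14), -2)*802 = (-2 - 2 + √(0 - 14))*802 = (-2 - 2 + √(-14))*802 = (-2 - 2 + I*√14)*802 = (-4 + I*√14)*802 = -3208 + 802*I*√14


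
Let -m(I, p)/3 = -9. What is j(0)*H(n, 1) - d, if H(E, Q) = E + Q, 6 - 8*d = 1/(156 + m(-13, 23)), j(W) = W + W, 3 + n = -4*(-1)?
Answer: -1097/1464 ≈ -0.74932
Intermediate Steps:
m(I, p) = 27 (m(I, p) = -3*(-9) = 27)
n = 1 (n = -3 - 4*(-1) = -3 + 4 = 1)
j(W) = 2*W
d = 1097/1464 (d = 3/4 - 1/(8*(156 + 27)) = 3/4 - 1/8/183 = 3/4 - 1/8*1/183 = 3/4 - 1/1464 = 1097/1464 ≈ 0.74932)
j(0)*H(n, 1) - d = (2*0)*(1 + 1) - 1*1097/1464 = 0*2 - 1097/1464 = 0 - 1097/1464 = -1097/1464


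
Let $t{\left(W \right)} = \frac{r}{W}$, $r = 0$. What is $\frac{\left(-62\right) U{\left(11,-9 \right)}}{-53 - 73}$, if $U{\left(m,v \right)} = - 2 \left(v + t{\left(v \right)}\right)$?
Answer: $\frac{62}{7} \approx 8.8571$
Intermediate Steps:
$t{\left(W \right)} = 0$ ($t{\left(W \right)} = \frac{0}{W} = 0$)
$U{\left(m,v \right)} = - 2 v$ ($U{\left(m,v \right)} = - 2 \left(v + 0\right) = - 2 v$)
$\frac{\left(-62\right) U{\left(11,-9 \right)}}{-53 - 73} = \frac{\left(-62\right) \left(\left(-2\right) \left(-9\right)\right)}{-53 - 73} = \frac{\left(-62\right) 18}{-126} = \left(-1116\right) \left(- \frac{1}{126}\right) = \frac{62}{7}$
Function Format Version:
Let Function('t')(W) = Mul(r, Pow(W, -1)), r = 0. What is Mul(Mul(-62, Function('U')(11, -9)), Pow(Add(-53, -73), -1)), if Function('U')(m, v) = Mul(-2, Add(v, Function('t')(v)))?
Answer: Rational(62, 7) ≈ 8.8571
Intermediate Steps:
Function('t')(W) = 0 (Function('t')(W) = Mul(0, Pow(W, -1)) = 0)
Function('U')(m, v) = Mul(-2, v) (Function('U')(m, v) = Mul(-2, Add(v, 0)) = Mul(-2, v))
Mul(Mul(-62, Function('U')(11, -9)), Pow(Add(-53, -73), -1)) = Mul(Mul(-62, Mul(-2, -9)), Pow(Add(-53, -73), -1)) = Mul(Mul(-62, 18), Pow(-126, -1)) = Mul(-1116, Rational(-1, 126)) = Rational(62, 7)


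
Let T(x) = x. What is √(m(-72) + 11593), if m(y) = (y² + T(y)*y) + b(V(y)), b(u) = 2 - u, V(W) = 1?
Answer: √21962 ≈ 148.20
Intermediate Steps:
m(y) = 1 + 2*y² (m(y) = (y² + y*y) + (2 - 1*1) = (y² + y²) + (2 - 1) = 2*y² + 1 = 1 + 2*y²)
√(m(-72) + 11593) = √((1 + 2*(-72)²) + 11593) = √((1 + 2*5184) + 11593) = √((1 + 10368) + 11593) = √(10369 + 11593) = √21962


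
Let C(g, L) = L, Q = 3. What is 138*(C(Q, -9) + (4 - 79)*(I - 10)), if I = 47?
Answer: -384192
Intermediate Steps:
138*(C(Q, -9) + (4 - 79)*(I - 10)) = 138*(-9 + (4 - 79)*(47 - 10)) = 138*(-9 - 75*37) = 138*(-9 - 2775) = 138*(-2784) = -384192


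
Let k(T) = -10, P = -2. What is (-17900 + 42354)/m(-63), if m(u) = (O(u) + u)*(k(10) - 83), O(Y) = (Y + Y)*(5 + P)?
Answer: 24454/41013 ≈ 0.59625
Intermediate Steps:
O(Y) = 6*Y (O(Y) = (Y + Y)*(5 - 2) = (2*Y)*3 = 6*Y)
m(u) = -651*u (m(u) = (6*u + u)*(-10 - 83) = (7*u)*(-93) = -651*u)
(-17900 + 42354)/m(-63) = (-17900 + 42354)/((-651*(-63))) = 24454/41013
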